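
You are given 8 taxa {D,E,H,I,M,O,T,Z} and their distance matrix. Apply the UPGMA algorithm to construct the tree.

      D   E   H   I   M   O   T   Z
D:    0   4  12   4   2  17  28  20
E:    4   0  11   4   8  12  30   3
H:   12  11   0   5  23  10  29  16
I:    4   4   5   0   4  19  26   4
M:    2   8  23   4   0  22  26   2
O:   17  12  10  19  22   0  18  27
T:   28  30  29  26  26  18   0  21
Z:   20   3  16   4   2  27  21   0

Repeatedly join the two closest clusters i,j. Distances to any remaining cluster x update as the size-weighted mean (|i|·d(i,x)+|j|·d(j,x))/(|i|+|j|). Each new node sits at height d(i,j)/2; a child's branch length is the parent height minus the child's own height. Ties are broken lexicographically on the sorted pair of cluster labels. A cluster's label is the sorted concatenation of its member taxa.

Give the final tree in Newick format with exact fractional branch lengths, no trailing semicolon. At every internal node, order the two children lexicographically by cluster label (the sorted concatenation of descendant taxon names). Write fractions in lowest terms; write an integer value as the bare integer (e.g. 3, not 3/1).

iteration 1: select D,M (d=2); attach at lengths (1, 1); label the merged cluster DM
  updated: d(DM,E)=6, d(DM,H)=35/2, d(DM,I)=4, d(DM,O)=39/2, d(DM,T)=27, d(DM,Z)=11
iteration 2: select E,Z (d=3); attach at lengths (3/2, 3/2); label the merged cluster EZ
  updated: d(DM,EZ)=17/2, d(EZ,H)=27/2, d(EZ,I)=4, d(EZ,O)=39/2, d(EZ,T)=51/2
iteration 3: select DM,I (d=4); attach at lengths (1, 2); label the merged cluster DIM
  updated: d(DIM,EZ)=7, d(DIM,H)=40/3, d(DIM,O)=58/3, d(DIM,T)=80/3
iteration 4: select DIM,EZ (d=7); attach at lengths (3/2, 2); label the merged cluster DEIMZ
  updated: d(DEIMZ,H)=67/5, d(DEIMZ,O)=97/5, d(DEIMZ,T)=131/5
iteration 5: select H,O (d=10); attach at lengths (5, 5); label the merged cluster HO
  updated: d(DEIMZ,HO)=82/5, d(HO,T)=47/2
iteration 6: select DEIMZ,HO (d=82/5); attach at lengths (47/10, 16/5); label the merged cluster DEHIMOZ
  updated: d(DEHIMOZ,T)=178/7
iteration 7: select DEHIMOZ,T (d=178/7); attach at lengths (158/35, 89/7); label the merged cluster DEHIMOTZ
final tree: (((((D:1,M:1):1,I:2):3/2,(E:3/2,Z:3/2):2):47/10,(H:5,O:5):16/5):158/35,T:89/7)
total length: 1632/35

(((((D:1,M:1):1,I:2):3/2,(E:3/2,Z:3/2):2):47/10,(H:5,O:5):16/5):158/35,T:89/7)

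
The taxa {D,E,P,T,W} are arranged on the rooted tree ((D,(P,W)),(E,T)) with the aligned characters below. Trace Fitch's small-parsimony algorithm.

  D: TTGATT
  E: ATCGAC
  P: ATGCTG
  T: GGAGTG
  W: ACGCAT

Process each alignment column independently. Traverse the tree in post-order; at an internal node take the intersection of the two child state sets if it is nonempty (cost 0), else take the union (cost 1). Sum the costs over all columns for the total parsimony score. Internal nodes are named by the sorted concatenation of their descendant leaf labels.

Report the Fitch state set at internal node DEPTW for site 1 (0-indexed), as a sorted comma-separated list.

site 0, node PW: P={A} ∩ W={A} → {A} (+0)
site 0, node DPW: D={T} ∪ PW={A} → {A,T} (+1)
site 0, node ET: E={A} ∪ T={G} → {A,G} (+1)
site 0, node DEPTW: DPW={A,T} ∩ ET={A,G} → {A} (+0)
site 1, node PW: P={T} ∪ W={C} → {C,T} (+1)
site 1, node DPW: D={T} ∩ PW={C,T} → {T} (+0)
site 1, node ET: E={T} ∪ T={G} → {G,T} (+1)
site 1, node DEPTW: DPW={T} ∩ ET={G,T} → {T} (+0)
site 2, node PW: P={G} ∩ W={G} → {G} (+0)
site 2, node DPW: D={G} ∩ PW={G} → {G} (+0)
site 2, node ET: E={C} ∪ T={A} → {A,C} (+1)
site 2, node DEPTW: DPW={G} ∪ ET={A,C} → {A,C,G} (+1)
site 3, node PW: P={C} ∩ W={C} → {C} (+0)
site 3, node DPW: D={A} ∪ PW={C} → {A,C} (+1)
site 3, node ET: E={G} ∩ T={G} → {G} (+0)
site 3, node DEPTW: DPW={A,C} ∪ ET={G} → {A,C,G} (+1)
site 4, node PW: P={T} ∪ W={A} → {A,T} (+1)
site 4, node DPW: D={T} ∩ PW={A,T} → {T} (+0)
site 4, node ET: E={A} ∪ T={T} → {A,T} (+1)
site 4, node DEPTW: DPW={T} ∩ ET={A,T} → {T} (+0)
site 5, node PW: P={G} ∪ W={T} → {G,T} (+1)
site 5, node DPW: D={T} ∩ PW={G,T} → {T} (+0)
site 5, node ET: E={C} ∪ T={G} → {C,G} (+1)
site 5, node DEPTW: DPW={T} ∪ ET={C,G} → {C,G,T} (+1)
per-site changes: [2, 2, 2, 2, 2, 3]; total = 13

T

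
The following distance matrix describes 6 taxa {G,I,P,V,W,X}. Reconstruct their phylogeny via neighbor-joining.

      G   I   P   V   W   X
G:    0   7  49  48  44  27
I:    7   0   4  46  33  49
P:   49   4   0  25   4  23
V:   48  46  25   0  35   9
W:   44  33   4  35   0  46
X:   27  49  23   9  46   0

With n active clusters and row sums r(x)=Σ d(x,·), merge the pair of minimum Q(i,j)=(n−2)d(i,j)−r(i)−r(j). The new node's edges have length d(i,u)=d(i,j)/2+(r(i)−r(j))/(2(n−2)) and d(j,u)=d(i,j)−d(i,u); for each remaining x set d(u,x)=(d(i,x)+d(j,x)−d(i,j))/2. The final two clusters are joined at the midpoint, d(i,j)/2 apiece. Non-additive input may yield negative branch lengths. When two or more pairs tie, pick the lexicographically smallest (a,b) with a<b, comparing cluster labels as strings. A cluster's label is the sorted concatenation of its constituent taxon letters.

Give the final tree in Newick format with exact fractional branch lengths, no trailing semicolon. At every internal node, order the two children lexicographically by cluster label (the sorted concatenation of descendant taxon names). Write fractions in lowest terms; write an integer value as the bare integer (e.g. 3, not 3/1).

iteration 1: select G,I (d=7, Q=-286); attach at lengths (8, -1); label the merged cluster GI
  updated: d(GI,P)=23, d(GI,V)=87/2, d(GI,W)=35, d(GI,X)=69/2
iteration 2: select V,X (d=9, Q=-198); attach at lengths (9/2, 9/2); label the merged cluster VX
  updated: d(GI,VX)=69/2, d(P,VX)=39/2, d(VX,W)=36
iteration 3: select GI,VX (d=69/2, Q=-227/2); attach at lengths (143/8, 133/8); label the merged cluster GIVX
  updated: d(GIVX,P)=4, d(GIVX,W)=73/4
iteration 4: select GIVX,P (d=4, Q=-105/4); attach at lengths (73/8, -41/8); label the merged cluster GIPVX
  updated: d(GIPVX,W)=73/8
iteration 5: select GIPVX,W (d=73/8); attach at lengths (73/16, 73/16); label the merged cluster GIPVWX
final tree: ((((G:8,I:-1):143/8,(V:9/2,X:9/2):133/8):73/8,P:-41/8):73/16,W:73/16)
total length: 509/8

((((G:8,I:-1):143/8,(V:9/2,X:9/2):133/8):73/8,P:-41/8):73/16,W:73/16)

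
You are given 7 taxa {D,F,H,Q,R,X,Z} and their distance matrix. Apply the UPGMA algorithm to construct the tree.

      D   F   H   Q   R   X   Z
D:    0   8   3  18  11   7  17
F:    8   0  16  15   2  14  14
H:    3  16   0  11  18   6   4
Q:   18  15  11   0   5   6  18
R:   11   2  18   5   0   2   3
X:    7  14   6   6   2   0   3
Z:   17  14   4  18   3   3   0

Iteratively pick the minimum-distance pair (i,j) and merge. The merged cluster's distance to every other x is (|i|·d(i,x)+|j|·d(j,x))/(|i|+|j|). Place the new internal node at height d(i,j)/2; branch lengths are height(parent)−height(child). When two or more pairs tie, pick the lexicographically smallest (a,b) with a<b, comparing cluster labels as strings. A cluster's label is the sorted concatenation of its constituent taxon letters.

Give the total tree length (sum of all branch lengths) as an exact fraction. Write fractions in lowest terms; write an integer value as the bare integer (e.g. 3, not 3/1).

1235/48

1. join F+R (d=2) ⇒ FR; edges |F|=1, |R|=1
  updated: d(D,FR)=19/2, d(FR,H)=17, d(FR,Q)=10, d(FR,X)=8, d(FR,Z)=17/2
2. join D+H (d=3) ⇒ DH; edges |D|=3/2, |H|=3/2
  updated: d(DH,FR)=53/4, d(DH,Q)=29/2, d(DH,X)=13/2, d(DH,Z)=21/2
3. join X+Z (d=3) ⇒ XZ; edges |X|=3/2, |Z|=3/2
  updated: d(DH,XZ)=17/2, d(FR,XZ)=33/4, d(Q,XZ)=12
4. join FR+XZ (d=33/4) ⇒ FRXZ; edges |FR|=25/8, |XZ|=21/8
  updated: d(DH,FRXZ)=87/8, d(FRXZ,Q)=11
5. join DH+FRXZ (d=87/8) ⇒ DFHRXZ; edges |DH|=63/16, |FRXZ|=21/16
  updated: d(DFHRXZ,Q)=73/6
6. join DFHRXZ+Q (d=73/6) ⇒ DFHQRXZ; edges |DFHRXZ|=31/48, |Q|=73/12
final tree: (((D:3/2,H:3/2):63/16,((F:1,R:1):25/8,(X:3/2,Z:3/2):21/8):21/16):31/48,Q:73/12)
total length: 1235/48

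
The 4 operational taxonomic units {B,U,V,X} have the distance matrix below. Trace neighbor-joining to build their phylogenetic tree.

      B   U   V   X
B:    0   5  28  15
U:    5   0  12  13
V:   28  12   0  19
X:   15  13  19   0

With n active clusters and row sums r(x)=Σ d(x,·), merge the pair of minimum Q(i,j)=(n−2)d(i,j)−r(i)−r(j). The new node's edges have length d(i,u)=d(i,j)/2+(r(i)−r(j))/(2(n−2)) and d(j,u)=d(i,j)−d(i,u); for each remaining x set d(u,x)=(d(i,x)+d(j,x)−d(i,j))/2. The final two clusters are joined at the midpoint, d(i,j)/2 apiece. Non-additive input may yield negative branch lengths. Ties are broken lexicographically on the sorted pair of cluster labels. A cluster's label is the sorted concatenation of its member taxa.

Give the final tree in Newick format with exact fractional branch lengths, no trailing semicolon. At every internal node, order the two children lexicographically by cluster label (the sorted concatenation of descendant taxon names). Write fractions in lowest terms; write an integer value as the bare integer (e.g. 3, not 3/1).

(((B:7,U:-2):5,V:25/2):13/4,X:13/4)

1. join B+U (d=5, Q=-68) ⇒ BU; edges |B|=7, |U|=-2
  updated: d(BU,V)=35/2, d(BU,X)=23/2
2. join BU+V (d=35/2, Q=-48) ⇒ BUV; edges |BU|=5, |V|=25/2
  updated: d(BUV,X)=13/2
3. join BUV+X (d=13/2) ⇒ BUVX; edges |BUV|=13/4, |X|=13/4
final tree: (((B:7,U:-2):5,V:25/2):13/4,X:13/4)
total length: 29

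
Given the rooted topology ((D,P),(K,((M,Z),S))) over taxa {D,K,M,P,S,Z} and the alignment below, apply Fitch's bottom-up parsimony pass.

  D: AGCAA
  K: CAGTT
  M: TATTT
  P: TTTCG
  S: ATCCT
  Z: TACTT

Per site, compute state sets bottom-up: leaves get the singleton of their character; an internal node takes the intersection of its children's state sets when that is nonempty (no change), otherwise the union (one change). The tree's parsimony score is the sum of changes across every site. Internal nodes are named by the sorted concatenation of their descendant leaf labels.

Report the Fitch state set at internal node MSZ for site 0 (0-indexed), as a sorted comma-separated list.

site 0, node DP: D={A} ∪ P={T} → {A,T} (+1)
site 0, node MZ: M={T} ∩ Z={T} → {T} (+0)
site 0, node MSZ: MZ={T} ∪ S={A} → {A,T} (+1)
site 0, node KMSZ: K={C} ∪ MSZ={A,T} → {A,C,T} (+1)
site 0, node DKMPSZ: DP={A,T} ∩ KMSZ={A,C,T} → {A,T} (+0)
site 1, node DP: D={G} ∪ P={T} → {G,T} (+1)
site 1, node MZ: M={A} ∩ Z={A} → {A} (+0)
site 1, node MSZ: MZ={A} ∪ S={T} → {A,T} (+1)
site 1, node KMSZ: K={A} ∩ MSZ={A,T} → {A} (+0)
site 1, node DKMPSZ: DP={G,T} ∪ KMSZ={A} → {A,G,T} (+1)
site 2, node DP: D={C} ∪ P={T} → {C,T} (+1)
site 2, node MZ: M={T} ∪ Z={C} → {C,T} (+1)
site 2, node MSZ: MZ={C,T} ∩ S={C} → {C} (+0)
site 2, node KMSZ: K={G} ∪ MSZ={C} → {C,G} (+1)
site 2, node DKMPSZ: DP={C,T} ∩ KMSZ={C,G} → {C} (+0)
site 3, node DP: D={A} ∪ P={C} → {A,C} (+1)
site 3, node MZ: M={T} ∩ Z={T} → {T} (+0)
site 3, node MSZ: MZ={T} ∪ S={C} → {C,T} (+1)
site 3, node KMSZ: K={T} ∩ MSZ={C,T} → {T} (+0)
site 3, node DKMPSZ: DP={A,C} ∪ KMSZ={T} → {A,C,T} (+1)
site 4, node DP: D={A} ∪ P={G} → {A,G} (+1)
site 4, node MZ: M={T} ∩ Z={T} → {T} (+0)
site 4, node MSZ: MZ={T} ∩ S={T} → {T} (+0)
site 4, node KMSZ: K={T} ∩ MSZ={T} → {T} (+0)
site 4, node DKMPSZ: DP={A,G} ∪ KMSZ={T} → {A,G,T} (+1)
per-site changes: [3, 3, 3, 3, 2]; total = 14

A,T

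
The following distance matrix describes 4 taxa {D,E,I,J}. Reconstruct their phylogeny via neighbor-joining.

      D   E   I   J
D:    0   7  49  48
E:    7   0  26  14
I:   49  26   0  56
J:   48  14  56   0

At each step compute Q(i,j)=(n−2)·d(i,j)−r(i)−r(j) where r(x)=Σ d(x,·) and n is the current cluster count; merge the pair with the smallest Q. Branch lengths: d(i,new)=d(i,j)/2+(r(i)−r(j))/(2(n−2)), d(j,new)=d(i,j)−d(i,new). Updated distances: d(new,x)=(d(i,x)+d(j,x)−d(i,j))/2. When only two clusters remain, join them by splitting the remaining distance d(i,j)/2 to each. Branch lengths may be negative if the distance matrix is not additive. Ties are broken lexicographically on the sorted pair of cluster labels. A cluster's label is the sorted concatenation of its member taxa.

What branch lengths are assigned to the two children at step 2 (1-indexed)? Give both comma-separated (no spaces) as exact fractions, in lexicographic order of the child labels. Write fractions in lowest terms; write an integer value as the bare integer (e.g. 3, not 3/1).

iteration 1: select D,E (d=7, Q=-137); attach at lengths (71/4, -43/4); label the merged cluster DE
  updated: d(DE,I)=34, d(DE,J)=55/2
iteration 2: select DE,I (d=34, Q=-235/2); attach at lengths (11/4, 125/4); label the merged cluster DEI
  updated: d(DEI,J)=99/4
iteration 3: select DEI,J (d=99/4); attach at lengths (99/8, 99/8); label the merged cluster DEIJ
final tree: (((D:71/4,E:-43/4):11/4,I:125/4):99/8,J:99/8)
total length: 263/4

11/4,125/4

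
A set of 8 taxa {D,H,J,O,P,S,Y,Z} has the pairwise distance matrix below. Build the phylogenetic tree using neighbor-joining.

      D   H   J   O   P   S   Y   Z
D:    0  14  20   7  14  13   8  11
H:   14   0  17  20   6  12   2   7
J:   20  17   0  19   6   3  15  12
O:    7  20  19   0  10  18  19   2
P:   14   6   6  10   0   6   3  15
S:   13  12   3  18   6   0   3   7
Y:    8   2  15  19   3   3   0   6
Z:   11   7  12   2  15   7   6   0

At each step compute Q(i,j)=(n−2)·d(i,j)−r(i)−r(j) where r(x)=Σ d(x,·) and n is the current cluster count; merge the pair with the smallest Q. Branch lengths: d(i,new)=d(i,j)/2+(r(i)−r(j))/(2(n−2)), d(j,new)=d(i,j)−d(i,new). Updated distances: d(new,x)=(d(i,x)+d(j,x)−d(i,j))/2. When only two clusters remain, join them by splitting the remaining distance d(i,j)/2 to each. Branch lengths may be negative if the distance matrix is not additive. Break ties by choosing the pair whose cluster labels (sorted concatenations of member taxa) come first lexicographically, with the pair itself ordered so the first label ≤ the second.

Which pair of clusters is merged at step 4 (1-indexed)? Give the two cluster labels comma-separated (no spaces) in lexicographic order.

JS,P

1. join O+Z (d=2, Q=-143) ⇒ OZ; edges |O|=47/12, |Z|=-23/12
  updated: d(D,OZ)=8, d(H,OZ)=25/2, d(J,OZ)=29/2, d(OZ,P)=23/2, d(OZ,S)=23/2, d(OZ,Y)=23/2
2. join J+S (d=3, Q=-109) ⇒ JS; edges |J|=21/5, |S|=-6/5
  updated: d(D,JS)=15, d(H,JS)=13, d(JS,OZ)=23/2, d(JS,P)=9/2, d(JS,Y)=15/2
3. join D+OZ (d=8, Q=-82) ⇒ DOZ; edges |D|=9/2, |OZ|=7/2
  updated: d(DOZ,H)=37/4, d(DOZ,JS)=37/4, d(DOZ,P)=35/4, d(DOZ,Y)=23/4
4. join JS+P (d=9/2, Q=-43) ⇒ JPS; edges |JS|=17/4, |P|=1/4
  updated: d(DOZ,JPS)=27/4, d(H,JPS)=29/4, d(JPS,Y)=3
5. join DOZ+JPS (d=27/4, Q=-101/4) ⇒ DJOPSZ; edges |DOZ|=73/16, |JPS|=35/16
  updated: d(DJOPSZ,H)=39/8, d(DJOPSZ,Y)=1
6. join DJOPSZ+H (d=39/8, Q=-63/8) ⇒ DHJOPSZ; edges |DJOPSZ|=31/16, |H|=47/16
  updated: d(DHJOPSZ,Y)=-15/16
7. join DHJOPSZ+Y (d=-15/16) ⇒ DHJOPSYZ; edges |DHJOPSZ|=-15/32, |Y|=-15/32
final tree: ((((D:9/2,(O:47/12,Z:-23/12):7/2):73/16,((J:21/5,S:-6/5):17/4,P:1/4):35/16):31/16,H:47/16):-15/32,Y:-15/32)
total length: 451/16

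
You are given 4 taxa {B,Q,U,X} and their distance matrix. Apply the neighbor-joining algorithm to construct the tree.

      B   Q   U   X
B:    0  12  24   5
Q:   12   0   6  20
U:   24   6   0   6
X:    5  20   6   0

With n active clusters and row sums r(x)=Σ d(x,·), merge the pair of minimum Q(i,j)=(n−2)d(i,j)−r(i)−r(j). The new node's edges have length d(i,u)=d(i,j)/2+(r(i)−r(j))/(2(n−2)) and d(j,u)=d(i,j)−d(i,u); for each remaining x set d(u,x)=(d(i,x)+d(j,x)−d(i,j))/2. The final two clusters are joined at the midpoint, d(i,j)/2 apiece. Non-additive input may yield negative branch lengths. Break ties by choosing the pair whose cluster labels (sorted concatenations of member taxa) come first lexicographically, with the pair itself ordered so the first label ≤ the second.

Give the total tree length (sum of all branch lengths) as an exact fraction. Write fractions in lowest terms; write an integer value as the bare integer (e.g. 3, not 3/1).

21

1. join B+X (d=5, Q=-62) ⇒ BX; edges |B|=5, |X|=0
  updated: d(BX,Q)=27/2, d(BX,U)=25/2
2. join BX+Q (d=27/2, Q=-32) ⇒ BQX; edges |BX|=10, |Q|=7/2
  updated: d(BQX,U)=5/2
3. join BQX+U (d=5/2) ⇒ BQUX; edges |BQX|=5/4, |U|=5/4
final tree: (((B:5,X:0):10,Q:7/2):5/4,U:5/4)
total length: 21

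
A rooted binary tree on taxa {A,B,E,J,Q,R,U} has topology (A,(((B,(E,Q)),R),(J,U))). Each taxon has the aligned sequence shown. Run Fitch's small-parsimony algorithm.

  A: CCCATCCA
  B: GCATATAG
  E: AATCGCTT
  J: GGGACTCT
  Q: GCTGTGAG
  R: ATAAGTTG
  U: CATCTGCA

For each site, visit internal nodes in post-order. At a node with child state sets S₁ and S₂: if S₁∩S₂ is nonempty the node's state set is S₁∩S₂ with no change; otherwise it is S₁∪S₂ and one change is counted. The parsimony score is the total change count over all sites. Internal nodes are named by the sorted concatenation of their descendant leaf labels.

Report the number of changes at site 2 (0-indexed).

site 0, node EQ: E={A} ∪ Q={G} → {A,G} (+1)
site 0, node BEQ: B={G} ∩ EQ={A,G} → {G} (+0)
site 0, node BEQR: BEQ={G} ∪ R={A} → {A,G} (+1)
site 0, node JU: J={G} ∪ U={C} → {C,G} (+1)
site 0, node BEJQRU: BEQR={A,G} ∩ JU={C,G} → {G} (+0)
site 0, node ABEJQRU: A={C} ∪ BEJQRU={G} → {C,G} (+1)
site 1, node EQ: E={A} ∪ Q={C} → {A,C} (+1)
site 1, node BEQ: B={C} ∩ EQ={A,C} → {C} (+0)
site 1, node BEQR: BEQ={C} ∪ R={T} → {C,T} (+1)
site 1, node JU: J={G} ∪ U={A} → {A,G} (+1)
site 1, node BEJQRU: BEQR={C,T} ∪ JU={A,G} → {A,C,G,T} (+1)
site 1, node ABEJQRU: A={C} ∩ BEJQRU={A,C,G,T} → {C} (+0)
site 2, node EQ: E={T} ∩ Q={T} → {T} (+0)
site 2, node BEQ: B={A} ∪ EQ={T} → {A,T} (+1)
site 2, node BEQR: BEQ={A,T} ∩ R={A} → {A} (+0)
site 2, node JU: J={G} ∪ U={T} → {G,T} (+1)
site 2, node BEJQRU: BEQR={A} ∪ JU={G,T} → {A,G,T} (+1)
site 2, node ABEJQRU: A={C} ∪ BEJQRU={A,G,T} → {A,C,G,T} (+1)
site 3, node EQ: E={C} ∪ Q={G} → {C,G} (+1)
site 3, node BEQ: B={T} ∪ EQ={C,G} → {C,G,T} (+1)
site 3, node BEQR: BEQ={C,G,T} ∪ R={A} → {A,C,G,T} (+1)
site 3, node JU: J={A} ∪ U={C} → {A,C} (+1)
site 3, node BEJQRU: BEQR={A,C,G,T} ∩ JU={A,C} → {A,C} (+0)
site 3, node ABEJQRU: A={A} ∩ BEJQRU={A,C} → {A} (+0)
site 4, node EQ: E={G} ∪ Q={T} → {G,T} (+1)
site 4, node BEQ: B={A} ∪ EQ={G,T} → {A,G,T} (+1)
site 4, node BEQR: BEQ={A,G,T} ∩ R={G} → {G} (+0)
site 4, node JU: J={C} ∪ U={T} → {C,T} (+1)
site 4, node BEJQRU: BEQR={G} ∪ JU={C,T} → {C,G,T} (+1)
site 4, node ABEJQRU: A={T} ∩ BEJQRU={C,G,T} → {T} (+0)
site 5, node EQ: E={C} ∪ Q={G} → {C,G} (+1)
site 5, node BEQ: B={T} ∪ EQ={C,G} → {C,G,T} (+1)
site 5, node BEQR: BEQ={C,G,T} ∩ R={T} → {T} (+0)
site 5, node JU: J={T} ∪ U={G} → {G,T} (+1)
site 5, node BEJQRU: BEQR={T} ∩ JU={G,T} → {T} (+0)
site 5, node ABEJQRU: A={C} ∪ BEJQRU={T} → {C,T} (+1)
site 6, node EQ: E={T} ∪ Q={A} → {A,T} (+1)
site 6, node BEQ: B={A} ∩ EQ={A,T} → {A} (+0)
site 6, node BEQR: BEQ={A} ∪ R={T} → {A,T} (+1)
site 6, node JU: J={C} ∩ U={C} → {C} (+0)
site 6, node BEJQRU: BEQR={A,T} ∪ JU={C} → {A,C,T} (+1)
site 6, node ABEJQRU: A={C} ∩ BEJQRU={A,C,T} → {C} (+0)
site 7, node EQ: E={T} ∪ Q={G} → {G,T} (+1)
site 7, node BEQ: B={G} ∩ EQ={G,T} → {G} (+0)
site 7, node BEQR: BEQ={G} ∩ R={G} → {G} (+0)
site 7, node JU: J={T} ∪ U={A} → {A,T} (+1)
site 7, node BEJQRU: BEQR={G} ∪ JU={A,T} → {A,G,T} (+1)
site 7, node ABEJQRU: A={A} ∩ BEJQRU={A,G,T} → {A} (+0)
per-site changes: [4, 4, 4, 4, 4, 4, 3, 3]; total = 30

4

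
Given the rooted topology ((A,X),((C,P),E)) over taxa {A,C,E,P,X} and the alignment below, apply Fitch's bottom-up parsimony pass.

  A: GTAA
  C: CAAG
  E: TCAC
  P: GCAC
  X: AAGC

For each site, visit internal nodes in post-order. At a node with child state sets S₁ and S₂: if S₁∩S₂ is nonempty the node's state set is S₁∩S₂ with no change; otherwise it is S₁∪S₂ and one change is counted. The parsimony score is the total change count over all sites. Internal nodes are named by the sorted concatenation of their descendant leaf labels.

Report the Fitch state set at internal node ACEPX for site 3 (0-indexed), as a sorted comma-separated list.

C

[col 0] AX: children A:{G}, X:{A} ∪→ {A,G}; cost 1
[col 0] CP: children C:{C}, P:{G} ∪→ {C,G}; cost 1
[col 0] CEP: children CP:{C,G}, E:{T} ∪→ {C,G,T}; cost 1
[col 0] ACEPX: children AX:{A,G}, CEP:{C,G,T} ∩→ {G}; cost 0
[col 1] AX: children A:{T}, X:{A} ∪→ {A,T}; cost 1
[col 1] CP: children C:{A}, P:{C} ∪→ {A,C}; cost 1
[col 1] CEP: children CP:{A,C}, E:{C} ∩→ {C}; cost 0
[col 1] ACEPX: children AX:{A,T}, CEP:{C} ∪→ {A,C,T}; cost 1
[col 2] AX: children A:{A}, X:{G} ∪→ {A,G}; cost 1
[col 2] CP: children C:{A}, P:{A} ∩→ {A}; cost 0
[col 2] CEP: children CP:{A}, E:{A} ∩→ {A}; cost 0
[col 2] ACEPX: children AX:{A,G}, CEP:{A} ∩→ {A}; cost 0
[col 3] AX: children A:{A}, X:{C} ∪→ {A,C}; cost 1
[col 3] CP: children C:{G}, P:{C} ∪→ {C,G}; cost 1
[col 3] CEP: children CP:{C,G}, E:{C} ∩→ {C}; cost 0
[col 3] ACEPX: children AX:{A,C}, CEP:{C} ∩→ {C}; cost 0
per-site changes: [3, 3, 1, 2]; total = 9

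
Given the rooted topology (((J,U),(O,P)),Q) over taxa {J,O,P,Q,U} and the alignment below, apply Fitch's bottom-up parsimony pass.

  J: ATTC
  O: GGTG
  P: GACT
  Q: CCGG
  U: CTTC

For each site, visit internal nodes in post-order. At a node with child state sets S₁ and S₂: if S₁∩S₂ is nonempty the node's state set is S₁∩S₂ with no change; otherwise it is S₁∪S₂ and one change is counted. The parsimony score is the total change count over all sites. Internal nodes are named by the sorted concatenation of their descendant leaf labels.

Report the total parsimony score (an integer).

site 0, node JU: J={A} ∪ U={C} → {A,C} (+1)
site 0, node OP: O={G} ∩ P={G} → {G} (+0)
site 0, node JOPU: JU={A,C} ∪ OP={G} → {A,C,G} (+1)
site 0, node JOPQU: JOPU={A,C,G} ∩ Q={C} → {C} (+0)
site 1, node JU: J={T} ∩ U={T} → {T} (+0)
site 1, node OP: O={G} ∪ P={A} → {A,G} (+1)
site 1, node JOPU: JU={T} ∪ OP={A,G} → {A,G,T} (+1)
site 1, node JOPQU: JOPU={A,G,T} ∪ Q={C} → {A,C,G,T} (+1)
site 2, node JU: J={T} ∩ U={T} → {T} (+0)
site 2, node OP: O={T} ∪ P={C} → {C,T} (+1)
site 2, node JOPU: JU={T} ∩ OP={C,T} → {T} (+0)
site 2, node JOPQU: JOPU={T} ∪ Q={G} → {G,T} (+1)
site 3, node JU: J={C} ∩ U={C} → {C} (+0)
site 3, node OP: O={G} ∪ P={T} → {G,T} (+1)
site 3, node JOPU: JU={C} ∪ OP={G,T} → {C,G,T} (+1)
site 3, node JOPQU: JOPU={C,G,T} ∩ Q={G} → {G} (+0)
per-site changes: [2, 3, 2, 2]; total = 9

9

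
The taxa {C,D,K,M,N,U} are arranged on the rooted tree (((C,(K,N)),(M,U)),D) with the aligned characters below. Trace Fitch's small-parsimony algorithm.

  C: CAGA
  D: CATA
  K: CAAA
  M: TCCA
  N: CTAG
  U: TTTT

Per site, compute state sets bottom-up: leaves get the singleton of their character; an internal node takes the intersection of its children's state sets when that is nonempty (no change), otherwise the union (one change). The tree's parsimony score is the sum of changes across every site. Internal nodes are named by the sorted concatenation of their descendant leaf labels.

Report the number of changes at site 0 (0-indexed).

1

KN@0: {C} ∩ {C} = {C} (intersection, +0)
CKN@0: {C} ∩ {C} = {C} (intersection, +0)
MU@0: {T} ∩ {T} = {T} (intersection, +0)
CKMNU@0: {C} ∪ {T} = {C,T} (union, +1)
CDKMNU@0: {C,T} ∩ {C} = {C} (intersection, +0)
KN@1: {A} ∪ {T} = {A,T} (union, +1)
CKN@1: {A} ∩ {A,T} = {A} (intersection, +0)
MU@1: {C} ∪ {T} = {C,T} (union, +1)
CKMNU@1: {A} ∪ {C,T} = {A,C,T} (union, +1)
CDKMNU@1: {A,C,T} ∩ {A} = {A} (intersection, +0)
KN@2: {A} ∩ {A} = {A} (intersection, +0)
CKN@2: {G} ∪ {A} = {A,G} (union, +1)
MU@2: {C} ∪ {T} = {C,T} (union, +1)
CKMNU@2: {A,G} ∪ {C,T} = {A,C,G,T} (union, +1)
CDKMNU@2: {A,C,G,T} ∩ {T} = {T} (intersection, +0)
KN@3: {A} ∪ {G} = {A,G} (union, +1)
CKN@3: {A} ∩ {A,G} = {A} (intersection, +0)
MU@3: {A} ∪ {T} = {A,T} (union, +1)
CKMNU@3: {A} ∩ {A,T} = {A} (intersection, +0)
CDKMNU@3: {A} ∩ {A} = {A} (intersection, +0)
per-site changes: [1, 3, 3, 2]; total = 9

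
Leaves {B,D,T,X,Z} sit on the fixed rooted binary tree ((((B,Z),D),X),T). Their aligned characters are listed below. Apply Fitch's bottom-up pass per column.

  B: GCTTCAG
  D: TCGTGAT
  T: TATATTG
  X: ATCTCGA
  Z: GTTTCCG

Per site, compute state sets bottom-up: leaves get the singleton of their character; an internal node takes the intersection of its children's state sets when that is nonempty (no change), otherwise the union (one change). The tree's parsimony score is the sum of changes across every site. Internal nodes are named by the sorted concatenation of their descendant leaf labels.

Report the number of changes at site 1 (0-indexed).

3

site 0, node BZ: B={G} ∩ Z={G} → {G} (+0)
site 0, node BDZ: BZ={G} ∪ D={T} → {G,T} (+1)
site 0, node BDXZ: BDZ={G,T} ∪ X={A} → {A,G,T} (+1)
site 0, node BDTXZ: BDXZ={A,G,T} ∩ T={T} → {T} (+0)
site 1, node BZ: B={C} ∪ Z={T} → {C,T} (+1)
site 1, node BDZ: BZ={C,T} ∩ D={C} → {C} (+0)
site 1, node BDXZ: BDZ={C} ∪ X={T} → {C,T} (+1)
site 1, node BDTXZ: BDXZ={C,T} ∪ T={A} → {A,C,T} (+1)
site 2, node BZ: B={T} ∩ Z={T} → {T} (+0)
site 2, node BDZ: BZ={T} ∪ D={G} → {G,T} (+1)
site 2, node BDXZ: BDZ={G,T} ∪ X={C} → {C,G,T} (+1)
site 2, node BDTXZ: BDXZ={C,G,T} ∩ T={T} → {T} (+0)
site 3, node BZ: B={T} ∩ Z={T} → {T} (+0)
site 3, node BDZ: BZ={T} ∩ D={T} → {T} (+0)
site 3, node BDXZ: BDZ={T} ∩ X={T} → {T} (+0)
site 3, node BDTXZ: BDXZ={T} ∪ T={A} → {A,T} (+1)
site 4, node BZ: B={C} ∩ Z={C} → {C} (+0)
site 4, node BDZ: BZ={C} ∪ D={G} → {C,G} (+1)
site 4, node BDXZ: BDZ={C,G} ∩ X={C} → {C} (+0)
site 4, node BDTXZ: BDXZ={C} ∪ T={T} → {C,T} (+1)
site 5, node BZ: B={A} ∪ Z={C} → {A,C} (+1)
site 5, node BDZ: BZ={A,C} ∩ D={A} → {A} (+0)
site 5, node BDXZ: BDZ={A} ∪ X={G} → {A,G} (+1)
site 5, node BDTXZ: BDXZ={A,G} ∪ T={T} → {A,G,T} (+1)
site 6, node BZ: B={G} ∩ Z={G} → {G} (+0)
site 6, node BDZ: BZ={G} ∪ D={T} → {G,T} (+1)
site 6, node BDXZ: BDZ={G,T} ∪ X={A} → {A,G,T} (+1)
site 6, node BDTXZ: BDXZ={A,G,T} ∩ T={G} → {G} (+0)
per-site changes: [2, 3, 2, 1, 2, 3, 2]; total = 15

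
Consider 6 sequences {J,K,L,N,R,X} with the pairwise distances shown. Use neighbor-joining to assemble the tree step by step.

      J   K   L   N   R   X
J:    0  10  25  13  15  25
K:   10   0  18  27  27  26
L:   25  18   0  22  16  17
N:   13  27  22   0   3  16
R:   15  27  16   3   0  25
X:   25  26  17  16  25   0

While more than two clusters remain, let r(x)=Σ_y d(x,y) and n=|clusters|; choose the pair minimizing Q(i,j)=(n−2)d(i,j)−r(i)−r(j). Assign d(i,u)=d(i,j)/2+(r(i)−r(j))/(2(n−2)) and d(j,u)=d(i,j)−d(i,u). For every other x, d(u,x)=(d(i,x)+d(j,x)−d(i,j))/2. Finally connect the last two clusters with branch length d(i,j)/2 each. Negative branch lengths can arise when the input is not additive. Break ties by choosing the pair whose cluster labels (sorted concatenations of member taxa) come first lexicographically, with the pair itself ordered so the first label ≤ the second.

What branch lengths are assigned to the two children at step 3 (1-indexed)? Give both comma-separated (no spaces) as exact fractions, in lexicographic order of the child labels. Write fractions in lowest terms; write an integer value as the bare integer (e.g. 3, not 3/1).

57/8,55/8

1. join J+K (d=10, Q=-156) ⇒ JK; edges |J|=5/2, |K|=15/2
  updated: d(JK,L)=33/2, d(JK,N)=15, d(JK,R)=16, d(JK,X)=41/2
2. join N+R (d=3, Q=-107) ⇒ NR; edges |N|=5/6, |R|=13/6
  updated: d(JK,NR)=14, d(L,NR)=35/2, d(NR,X)=19
3. join JK+NR (d=14, Q=-147/2) ⇒ JKNR; edges |JK|=57/8, |NR|=55/8
  updated: d(JKNR,L)=10, d(JKNR,X)=51/4
4. join JKNR+L (d=10, Q=-159/4) ⇒ JKLNR; edges |JKNR|=23/8, |L|=57/8
  updated: d(JKLNR,X)=79/8
5. join JKLNR+X (d=79/8) ⇒ JKLNRX; edges |JKLNR|=79/16, |X|=79/16
final tree: ((((J:5/2,K:15/2):57/8,(N:5/6,R:13/6):55/8):23/8,L:57/8):79/16,X:79/16)
total length: 375/8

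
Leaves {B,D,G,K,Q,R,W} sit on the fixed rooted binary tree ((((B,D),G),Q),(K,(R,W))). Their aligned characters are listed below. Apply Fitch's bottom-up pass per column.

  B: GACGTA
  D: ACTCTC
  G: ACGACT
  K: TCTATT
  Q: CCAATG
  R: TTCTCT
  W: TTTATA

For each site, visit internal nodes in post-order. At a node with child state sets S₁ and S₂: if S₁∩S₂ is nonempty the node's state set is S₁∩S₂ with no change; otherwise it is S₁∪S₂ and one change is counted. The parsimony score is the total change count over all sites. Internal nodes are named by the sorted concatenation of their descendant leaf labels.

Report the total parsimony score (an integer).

18

site 0, node BD: B={G} ∪ D={A} → {A,G} (+1)
site 0, node BDG: BD={A,G} ∩ G={A} → {A} (+0)
site 0, node BDGQ: BDG={A} ∪ Q={C} → {A,C} (+1)
site 0, node RW: R={T} ∩ W={T} → {T} (+0)
site 0, node KRW: K={T} ∩ RW={T} → {T} (+0)
site 0, node BDGKQRW: BDGQ={A,C} ∪ KRW={T} → {A,C,T} (+1)
site 1, node BD: B={A} ∪ D={C} → {A,C} (+1)
site 1, node BDG: BD={A,C} ∩ G={C} → {C} (+0)
site 1, node BDGQ: BDG={C} ∩ Q={C} → {C} (+0)
site 1, node RW: R={T} ∩ W={T} → {T} (+0)
site 1, node KRW: K={C} ∪ RW={T} → {C,T} (+1)
site 1, node BDGKQRW: BDGQ={C} ∩ KRW={C,T} → {C} (+0)
site 2, node BD: B={C} ∪ D={T} → {C,T} (+1)
site 2, node BDG: BD={C,T} ∪ G={G} → {C,G,T} (+1)
site 2, node BDGQ: BDG={C,G,T} ∪ Q={A} → {A,C,G,T} (+1)
site 2, node RW: R={C} ∪ W={T} → {C,T} (+1)
site 2, node KRW: K={T} ∩ RW={C,T} → {T} (+0)
site 2, node BDGKQRW: BDGQ={A,C,G,T} ∩ KRW={T} → {T} (+0)
site 3, node BD: B={G} ∪ D={C} → {C,G} (+1)
site 3, node BDG: BD={C,G} ∪ G={A} → {A,C,G} (+1)
site 3, node BDGQ: BDG={A,C,G} ∩ Q={A} → {A} (+0)
site 3, node RW: R={T} ∪ W={A} → {A,T} (+1)
site 3, node KRW: K={A} ∩ RW={A,T} → {A} (+0)
site 3, node BDGKQRW: BDGQ={A} ∩ KRW={A} → {A} (+0)
site 4, node BD: B={T} ∩ D={T} → {T} (+0)
site 4, node BDG: BD={T} ∪ G={C} → {C,T} (+1)
site 4, node BDGQ: BDG={C,T} ∩ Q={T} → {T} (+0)
site 4, node RW: R={C} ∪ W={T} → {C,T} (+1)
site 4, node KRW: K={T} ∩ RW={C,T} → {T} (+0)
site 4, node BDGKQRW: BDGQ={T} ∩ KRW={T} → {T} (+0)
site 5, node BD: B={A} ∪ D={C} → {A,C} (+1)
site 5, node BDG: BD={A,C} ∪ G={T} → {A,C,T} (+1)
site 5, node BDGQ: BDG={A,C,T} ∪ Q={G} → {A,C,G,T} (+1)
site 5, node RW: R={T} ∪ W={A} → {A,T} (+1)
site 5, node KRW: K={T} ∩ RW={A,T} → {T} (+0)
site 5, node BDGKQRW: BDGQ={A,C,G,T} ∩ KRW={T} → {T} (+0)
per-site changes: [3, 2, 4, 3, 2, 4]; total = 18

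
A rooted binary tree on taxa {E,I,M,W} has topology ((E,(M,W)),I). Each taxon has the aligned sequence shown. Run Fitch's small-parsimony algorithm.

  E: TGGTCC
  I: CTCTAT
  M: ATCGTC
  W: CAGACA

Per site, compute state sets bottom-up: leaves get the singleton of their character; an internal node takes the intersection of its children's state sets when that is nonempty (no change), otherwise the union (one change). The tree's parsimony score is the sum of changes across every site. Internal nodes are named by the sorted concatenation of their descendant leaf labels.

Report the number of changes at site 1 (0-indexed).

[col 0] MW: children M:{A}, W:{C} ∪→ {A,C}; cost 1
[col 0] EMW: children E:{T}, MW:{A,C} ∪→ {A,C,T}; cost 1
[col 0] EIMW: children EMW:{A,C,T}, I:{C} ∩→ {C}; cost 0
[col 1] MW: children M:{T}, W:{A} ∪→ {A,T}; cost 1
[col 1] EMW: children E:{G}, MW:{A,T} ∪→ {A,G,T}; cost 1
[col 1] EIMW: children EMW:{A,G,T}, I:{T} ∩→ {T}; cost 0
[col 2] MW: children M:{C}, W:{G} ∪→ {C,G}; cost 1
[col 2] EMW: children E:{G}, MW:{C,G} ∩→ {G}; cost 0
[col 2] EIMW: children EMW:{G}, I:{C} ∪→ {C,G}; cost 1
[col 3] MW: children M:{G}, W:{A} ∪→ {A,G}; cost 1
[col 3] EMW: children E:{T}, MW:{A,G} ∪→ {A,G,T}; cost 1
[col 3] EIMW: children EMW:{A,G,T}, I:{T} ∩→ {T}; cost 0
[col 4] MW: children M:{T}, W:{C} ∪→ {C,T}; cost 1
[col 4] EMW: children E:{C}, MW:{C,T} ∩→ {C}; cost 0
[col 4] EIMW: children EMW:{C}, I:{A} ∪→ {A,C}; cost 1
[col 5] MW: children M:{C}, W:{A} ∪→ {A,C}; cost 1
[col 5] EMW: children E:{C}, MW:{A,C} ∩→ {C}; cost 0
[col 5] EIMW: children EMW:{C}, I:{T} ∪→ {C,T}; cost 1
per-site changes: [2, 2, 2, 2, 2, 2]; total = 12

2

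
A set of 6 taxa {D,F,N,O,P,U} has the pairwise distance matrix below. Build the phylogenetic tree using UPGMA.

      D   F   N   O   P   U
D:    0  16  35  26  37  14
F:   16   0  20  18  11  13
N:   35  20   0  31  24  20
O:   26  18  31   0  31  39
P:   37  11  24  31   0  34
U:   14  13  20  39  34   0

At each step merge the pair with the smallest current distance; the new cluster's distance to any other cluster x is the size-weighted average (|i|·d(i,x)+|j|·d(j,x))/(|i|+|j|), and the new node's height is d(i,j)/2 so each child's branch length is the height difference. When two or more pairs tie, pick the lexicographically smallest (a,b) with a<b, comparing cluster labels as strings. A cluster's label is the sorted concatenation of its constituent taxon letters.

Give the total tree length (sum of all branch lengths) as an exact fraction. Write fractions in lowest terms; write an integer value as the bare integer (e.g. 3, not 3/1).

785/12

iteration 1: select F,P (d=11); attach at lengths (11/2, 11/2); label the merged cluster FP
  updated: d(D,FP)=53/2, d(FP,N)=22, d(FP,O)=49/2, d(FP,U)=47/2
iteration 2: select D,U (d=14); attach at lengths (7, 7); label the merged cluster DU
  updated: d(DU,FP)=25, d(DU,N)=55/2, d(DU,O)=65/2
iteration 3: select FP,N (d=22); attach at lengths (11/2, 11); label the merged cluster FNP
  updated: d(DU,FNP)=155/6, d(FNP,O)=80/3
iteration 4: select DU,FNP (d=155/6); attach at lengths (71/12, 23/12); label the merged cluster DFNPU
  updated: d(DFNPU,O)=29
iteration 5: select DFNPU,O (d=29); attach at lengths (19/12, 29/2); label the merged cluster DFNOPU
final tree: (((D:7,U:7):71/12,((F:11/2,P:11/2):11/2,N:11):23/12):19/12,O:29/2)
total length: 785/12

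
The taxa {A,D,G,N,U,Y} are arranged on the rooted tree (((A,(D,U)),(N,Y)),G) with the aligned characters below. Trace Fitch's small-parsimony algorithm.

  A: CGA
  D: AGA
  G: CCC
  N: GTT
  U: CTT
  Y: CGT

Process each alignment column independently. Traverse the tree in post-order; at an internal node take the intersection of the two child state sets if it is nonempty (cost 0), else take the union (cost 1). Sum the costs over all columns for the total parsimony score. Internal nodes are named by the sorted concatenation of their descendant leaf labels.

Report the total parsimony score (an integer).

8

[col 0] DU: children D:{A}, U:{C} ∪→ {A,C}; cost 1
[col 0] ADU: children A:{C}, DU:{A,C} ∩→ {C}; cost 0
[col 0] NY: children N:{G}, Y:{C} ∪→ {C,G}; cost 1
[col 0] ADNUY: children ADU:{C}, NY:{C,G} ∩→ {C}; cost 0
[col 0] ADGNUY: children ADNUY:{C}, G:{C} ∩→ {C}; cost 0
[col 1] DU: children D:{G}, U:{T} ∪→ {G,T}; cost 1
[col 1] ADU: children A:{G}, DU:{G,T} ∩→ {G}; cost 0
[col 1] NY: children N:{T}, Y:{G} ∪→ {G,T}; cost 1
[col 1] ADNUY: children ADU:{G}, NY:{G,T} ∩→ {G}; cost 0
[col 1] ADGNUY: children ADNUY:{G}, G:{C} ∪→ {C,G}; cost 1
[col 2] DU: children D:{A}, U:{T} ∪→ {A,T}; cost 1
[col 2] ADU: children A:{A}, DU:{A,T} ∩→ {A}; cost 0
[col 2] NY: children N:{T}, Y:{T} ∩→ {T}; cost 0
[col 2] ADNUY: children ADU:{A}, NY:{T} ∪→ {A,T}; cost 1
[col 2] ADGNUY: children ADNUY:{A,T}, G:{C} ∪→ {A,C,T}; cost 1
per-site changes: [2, 3, 3]; total = 8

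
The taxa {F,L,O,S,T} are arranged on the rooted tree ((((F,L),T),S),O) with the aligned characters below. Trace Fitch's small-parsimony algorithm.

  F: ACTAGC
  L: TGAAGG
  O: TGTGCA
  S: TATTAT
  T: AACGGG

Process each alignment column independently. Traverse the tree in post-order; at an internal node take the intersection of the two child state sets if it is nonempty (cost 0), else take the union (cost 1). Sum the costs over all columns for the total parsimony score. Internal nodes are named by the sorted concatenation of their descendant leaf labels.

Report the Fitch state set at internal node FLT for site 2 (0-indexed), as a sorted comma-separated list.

FL@0: {A} ∪ {T} = {A,T} (union, +1)
FLT@0: {A,T} ∩ {A} = {A} (intersection, +0)
FLST@0: {A} ∪ {T} = {A,T} (union, +1)
FLOST@0: {A,T} ∩ {T} = {T} (intersection, +0)
FL@1: {C} ∪ {G} = {C,G} (union, +1)
FLT@1: {C,G} ∪ {A} = {A,C,G} (union, +1)
FLST@1: {A,C,G} ∩ {A} = {A} (intersection, +0)
FLOST@1: {A} ∪ {G} = {A,G} (union, +1)
FL@2: {T} ∪ {A} = {A,T} (union, +1)
FLT@2: {A,T} ∪ {C} = {A,C,T} (union, +1)
FLST@2: {A,C,T} ∩ {T} = {T} (intersection, +0)
FLOST@2: {T} ∩ {T} = {T} (intersection, +0)
FL@3: {A} ∩ {A} = {A} (intersection, +0)
FLT@3: {A} ∪ {G} = {A,G} (union, +1)
FLST@3: {A,G} ∪ {T} = {A,G,T} (union, +1)
FLOST@3: {A,G,T} ∩ {G} = {G} (intersection, +0)
FL@4: {G} ∩ {G} = {G} (intersection, +0)
FLT@4: {G} ∩ {G} = {G} (intersection, +0)
FLST@4: {G} ∪ {A} = {A,G} (union, +1)
FLOST@4: {A,G} ∪ {C} = {A,C,G} (union, +1)
FL@5: {C} ∪ {G} = {C,G} (union, +1)
FLT@5: {C,G} ∩ {G} = {G} (intersection, +0)
FLST@5: {G} ∪ {T} = {G,T} (union, +1)
FLOST@5: {G,T} ∪ {A} = {A,G,T} (union, +1)
per-site changes: [2, 3, 2, 2, 2, 3]; total = 14

A,C,T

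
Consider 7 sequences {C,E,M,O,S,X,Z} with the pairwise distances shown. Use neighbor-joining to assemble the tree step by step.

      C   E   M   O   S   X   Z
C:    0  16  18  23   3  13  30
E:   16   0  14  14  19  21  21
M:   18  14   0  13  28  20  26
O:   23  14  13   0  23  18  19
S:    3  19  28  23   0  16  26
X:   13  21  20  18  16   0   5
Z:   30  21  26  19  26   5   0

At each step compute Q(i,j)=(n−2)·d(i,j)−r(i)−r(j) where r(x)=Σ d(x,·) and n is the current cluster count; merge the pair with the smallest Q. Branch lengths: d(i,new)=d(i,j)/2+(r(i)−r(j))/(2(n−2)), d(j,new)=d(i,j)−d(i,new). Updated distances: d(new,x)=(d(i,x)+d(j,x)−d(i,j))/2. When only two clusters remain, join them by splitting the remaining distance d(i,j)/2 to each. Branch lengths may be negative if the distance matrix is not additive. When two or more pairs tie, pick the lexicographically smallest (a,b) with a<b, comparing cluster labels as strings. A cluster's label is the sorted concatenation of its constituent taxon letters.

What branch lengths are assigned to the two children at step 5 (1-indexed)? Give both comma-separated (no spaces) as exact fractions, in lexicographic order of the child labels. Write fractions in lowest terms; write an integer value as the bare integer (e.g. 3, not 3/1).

29/16,113/16

step 1: merge (C,S) at d=3, Q=-203; branch lengths C→3/10, S→27/10; new cluster CS
  updated: d(CS,E)=16, d(CS,M)=43/2, d(CS,O)=43/2, d(CS,X)=13, d(CS,Z)=53/2
step 2: merge (X,Z) at d=5, Q=-309/2; branch lengths X→-1/16, Z→81/16; new cluster XZ
  updated: d(CS,XZ)=69/4, d(E,XZ)=37/2, d(M,XZ)=41/2, d(O,XZ)=16
step 3: merge (CS,XZ) at d=69/4, Q=-387/4; branch lengths CS→223/24, XZ→191/24; new cluster CSXZ
  updated: d(CSXZ,E)=69/8, d(CSXZ,M)=99/8, d(CSXZ,O)=81/8
step 4: merge (CSXZ,E) at d=69/8, Q=-101/2; branch lengths CSXZ→47/16, E→91/16; new cluster CESXZ
  updated: d(CESXZ,M)=71/8, d(CESXZ,O)=31/4
step 5: merge (CESXZ,M) at d=71/8, Q=-237/8; branch lengths CESXZ→29/16, M→113/16; new cluster CEMSXZ
  updated: d(CEMSXZ,O)=95/16
step 6: merge (CEMSXZ,O) at d=95/16; branch lengths CEMSXZ→95/32, O→95/32; new cluster CEMOSXZ
final tree: (((((C:3/10,S:27/10):223/24,(X:-1/16,Z:81/16):191/24):47/16,E:91/16):29/16,M:113/16):95/32,O:95/32)
total length: 779/16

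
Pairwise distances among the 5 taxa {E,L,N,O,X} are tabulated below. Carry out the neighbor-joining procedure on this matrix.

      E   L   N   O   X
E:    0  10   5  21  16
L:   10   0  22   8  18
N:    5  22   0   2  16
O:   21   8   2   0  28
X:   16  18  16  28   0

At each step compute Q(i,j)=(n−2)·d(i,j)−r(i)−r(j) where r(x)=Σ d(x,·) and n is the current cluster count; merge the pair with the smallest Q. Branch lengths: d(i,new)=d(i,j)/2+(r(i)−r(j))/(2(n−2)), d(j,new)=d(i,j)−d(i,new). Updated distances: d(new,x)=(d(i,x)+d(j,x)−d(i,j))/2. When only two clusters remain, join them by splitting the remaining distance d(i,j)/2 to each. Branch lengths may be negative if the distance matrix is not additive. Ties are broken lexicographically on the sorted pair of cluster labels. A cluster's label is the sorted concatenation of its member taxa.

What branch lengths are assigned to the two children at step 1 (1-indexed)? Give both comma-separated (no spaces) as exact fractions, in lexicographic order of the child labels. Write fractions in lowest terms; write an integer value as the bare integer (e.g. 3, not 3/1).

-4/3,10/3

iteration 1: select N,O (d=2, Q=-98); attach at lengths (-4/3, 10/3); label the merged cluster NO
  updated: d(E,NO)=12, d(L,NO)=14, d(NO,X)=21
iteration 2: select E,NO (d=12, Q=-61); attach at lengths (15/4, 33/4); label the merged cluster ENO
  updated: d(ENO,L)=6, d(ENO,X)=25/2
iteration 3: select ENO,L (d=6, Q=-73/2); attach at lengths (1/4, 23/4); label the merged cluster ELNO
  updated: d(ELNO,X)=49/4
iteration 4: select ELNO,X (d=49/4); attach at lengths (49/8, 49/8); label the merged cluster ELNOX
final tree: (((E:15/4,(N:-4/3,O:10/3):33/4):1/4,L:23/4):49/8,X:49/8)
total length: 129/4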